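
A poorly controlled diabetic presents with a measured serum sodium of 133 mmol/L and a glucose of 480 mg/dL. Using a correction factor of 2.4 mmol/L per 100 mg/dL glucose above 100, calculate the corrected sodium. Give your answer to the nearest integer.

Corrected Na = measured Na + 2.4 · (glucose − 100)/100
= 133 + 2.4 · (480 − 100)/100
= 133 + 9.1
= 142.1 mmol/L

142 mmol/L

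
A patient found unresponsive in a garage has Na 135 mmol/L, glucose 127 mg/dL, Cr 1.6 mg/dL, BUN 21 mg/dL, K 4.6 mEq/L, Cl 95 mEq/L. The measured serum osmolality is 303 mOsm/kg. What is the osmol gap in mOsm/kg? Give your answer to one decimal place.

Calculated osmolality = 2·Na + glucose/18 + BUN/2.8
= 2·135 + 127/18 + 21/2.8
= 270 + 7.06 + 7.50
= 284.56 mOsm/kg ≈ 284.6 mOsm/kg
Osmolar gap = measured − calculated = 303 − 284.6 = 18.4 mOsm/kg

18.4 mOsm/kg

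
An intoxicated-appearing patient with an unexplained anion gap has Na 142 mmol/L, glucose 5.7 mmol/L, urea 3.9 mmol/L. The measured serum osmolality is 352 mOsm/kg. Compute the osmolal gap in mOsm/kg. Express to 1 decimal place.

58.4 mOsm/kg

Calculated osmolality = 2·Na + glucose + urea
= 2·142 + 5.7 + 3.9
= 284 + 5.70 + 3.90
= 293.6 mOsm/kg ≈ 293.6 mOsm/kg
Osmolar gap = measured − calculated = 352 − 293.6 = 58.4 mOsm/kg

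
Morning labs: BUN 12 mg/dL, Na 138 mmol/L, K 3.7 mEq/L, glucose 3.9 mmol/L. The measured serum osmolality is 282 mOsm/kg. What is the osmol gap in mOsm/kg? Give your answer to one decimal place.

Calculated osmolality = 2·Na + glucose + BUN/2.8
= 2·138 + 3.9 + 12/2.8
= 276 + 3.90 + 4.29
= 284.19 mOsm/kg ≈ 284.2 mOsm/kg
Osmolar gap = measured − calculated = 282 − 284.2 = -2.2 mOsm/kg

-2.2 mOsm/kg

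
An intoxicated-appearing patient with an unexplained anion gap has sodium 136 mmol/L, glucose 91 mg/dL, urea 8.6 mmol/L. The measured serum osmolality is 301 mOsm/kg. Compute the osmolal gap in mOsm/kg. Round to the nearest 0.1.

Calculated osmolality = 2·Na + glucose/18 + urea
= 2·136 + 91/18 + 8.6
= 272 + 5.06 + 8.60
= 285.66 mOsm/kg ≈ 285.7 mOsm/kg
Osmolar gap = measured − calculated = 301 − 285.7 = 15.3 mOsm/kg

15.3 mOsm/kg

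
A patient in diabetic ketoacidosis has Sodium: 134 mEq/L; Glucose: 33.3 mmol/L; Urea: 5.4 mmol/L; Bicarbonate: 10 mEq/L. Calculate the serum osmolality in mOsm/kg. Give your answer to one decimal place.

Calculated osmolality = 2·Na + glucose + urea
= 2·134 + 33.3 + 5.4
= 268 + 33.30 + 5.40
= 306.7 mOsm/kg

306.7 mOsm/kg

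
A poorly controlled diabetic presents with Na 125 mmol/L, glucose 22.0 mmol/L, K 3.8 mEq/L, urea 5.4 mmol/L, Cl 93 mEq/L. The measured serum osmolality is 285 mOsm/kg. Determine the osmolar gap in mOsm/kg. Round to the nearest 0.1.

7.6 mOsm/kg

Calculated osmolality = 2·Na + glucose + urea
= 2·125 + 22 + 5.4
= 250 + 22 + 5.40
= 277.4 mOsm/kg ≈ 277.4 mOsm/kg
Osmolar gap = measured − calculated = 285 − 277.4 = 7.6 mOsm/kg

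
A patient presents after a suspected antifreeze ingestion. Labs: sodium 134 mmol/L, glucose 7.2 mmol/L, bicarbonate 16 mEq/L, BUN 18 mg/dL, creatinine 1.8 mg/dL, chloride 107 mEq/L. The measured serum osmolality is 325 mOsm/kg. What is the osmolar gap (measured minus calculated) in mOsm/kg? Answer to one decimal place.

43.4 mOsm/kg

Calculated osmolality = 2·Na + glucose + BUN/2.8
= 2·134 + 7.2 + 18/2.8
= 268 + 7.20 + 6.43
= 281.63 mOsm/kg ≈ 281.6 mOsm/kg
Osmolar gap = measured − calculated = 325 − 281.6 = 43.4 mOsm/kg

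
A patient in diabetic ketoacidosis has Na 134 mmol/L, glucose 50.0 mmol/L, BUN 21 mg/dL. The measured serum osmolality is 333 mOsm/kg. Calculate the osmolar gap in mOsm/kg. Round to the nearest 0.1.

7.5 mOsm/kg

Calculated osmolality = 2·Na + glucose + BUN/2.8
= 2·134 + 50 + 21/2.8
= 268 + 50 + 7.50
= 325.5 mOsm/kg ≈ 325.5 mOsm/kg
Osmolar gap = measured − calculated = 333 − 325.5 = 7.5 mOsm/kg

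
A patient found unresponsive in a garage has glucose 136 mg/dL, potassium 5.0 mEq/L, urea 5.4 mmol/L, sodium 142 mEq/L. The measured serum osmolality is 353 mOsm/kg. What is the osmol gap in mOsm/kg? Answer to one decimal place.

Calculated osmolality = 2·Na + glucose/18 + urea
= 2·142 + 136/18 + 5.4
= 284 + 7.56 + 5.40
= 296.96 mOsm/kg ≈ 297.0 mOsm/kg
Osmolar gap = measured − calculated = 353 − 297.0 = 56.0 mOsm/kg

56.0 mOsm/kg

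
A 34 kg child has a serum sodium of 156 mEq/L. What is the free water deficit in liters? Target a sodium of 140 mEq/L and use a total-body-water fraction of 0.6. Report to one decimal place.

2.3 L

TBW = 0.6 · 34 = 20.4 L
Free water deficit = TBW · (Na/140 − 1)
= 20.4 · (156/140 − 1)
= 20.4 · 0.1143
= 2.33 L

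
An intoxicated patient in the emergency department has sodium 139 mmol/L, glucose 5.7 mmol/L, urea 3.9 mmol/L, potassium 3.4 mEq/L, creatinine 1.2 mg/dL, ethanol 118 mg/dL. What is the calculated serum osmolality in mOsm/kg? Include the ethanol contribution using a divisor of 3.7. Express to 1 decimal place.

319.5 mOsm/kg

Calculated osmolality = 2·Na + glucose + urea + ethanol/3.7
= 2·139 + 5.7 + 3.9 + 118/3.7
= 278 + 5.70 + 3.90 + 31.89
= 319.49 mOsm/kg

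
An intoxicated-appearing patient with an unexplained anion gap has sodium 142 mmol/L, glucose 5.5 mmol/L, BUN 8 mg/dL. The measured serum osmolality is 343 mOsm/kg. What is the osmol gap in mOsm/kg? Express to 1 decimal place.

Calculated osmolality = 2·Na + glucose + BUN/2.8
= 2·142 + 5.5 + 8/2.8
= 284 + 5.50 + 2.86
= 292.36 mOsm/kg ≈ 292.4 mOsm/kg
Osmolar gap = measured − calculated = 343 − 292.4 = 50.6 mOsm/kg

50.6 mOsm/kg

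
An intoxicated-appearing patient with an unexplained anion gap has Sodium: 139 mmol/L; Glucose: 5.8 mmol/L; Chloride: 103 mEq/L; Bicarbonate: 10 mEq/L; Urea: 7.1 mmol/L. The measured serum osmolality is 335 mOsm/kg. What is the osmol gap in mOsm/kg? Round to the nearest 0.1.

44.1 mOsm/kg

Calculated osmolality = 2·Na + glucose + urea
= 2·139 + 5.8 + 7.1
= 278 + 5.80 + 7.10
= 290.9 mOsm/kg ≈ 290.9 mOsm/kg
Osmolar gap = measured − calculated = 335 − 290.9 = 44.1 mOsm/kg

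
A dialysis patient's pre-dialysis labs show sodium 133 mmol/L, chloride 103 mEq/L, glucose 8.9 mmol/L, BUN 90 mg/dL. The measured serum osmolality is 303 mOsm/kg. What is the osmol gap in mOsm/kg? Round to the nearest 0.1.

-4.0 mOsm/kg

Calculated osmolality = 2·Na + glucose + BUN/2.8
= 2·133 + 8.9 + 90/2.8
= 266 + 8.90 + 32.14
= 307.04 mOsm/kg ≈ 307.0 mOsm/kg
Osmolar gap = measured − calculated = 303 − 307.0 = -4.0 mOsm/kg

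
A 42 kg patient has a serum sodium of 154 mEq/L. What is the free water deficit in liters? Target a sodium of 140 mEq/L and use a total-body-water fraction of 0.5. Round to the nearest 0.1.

2.1 L

TBW = 0.5 · 42 = 21 L
Free water deficit = TBW · (Na/140 − 1)
= 21 · (154/140 − 1)
= 21 · 0.1
= 2.1 L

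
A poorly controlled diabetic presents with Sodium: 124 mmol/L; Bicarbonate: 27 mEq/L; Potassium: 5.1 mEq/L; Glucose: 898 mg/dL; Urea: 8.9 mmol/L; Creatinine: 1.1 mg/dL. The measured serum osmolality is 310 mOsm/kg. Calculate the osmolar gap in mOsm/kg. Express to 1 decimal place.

3.2 mOsm/kg

Calculated osmolality = 2·Na + glucose/18 + urea
= 2·124 + 898/18 + 8.9
= 248 + 49.89 + 8.90
= 306.79 mOsm/kg ≈ 306.8 mOsm/kg
Osmolar gap = measured − calculated = 310 − 306.8 = 3.2 mOsm/kg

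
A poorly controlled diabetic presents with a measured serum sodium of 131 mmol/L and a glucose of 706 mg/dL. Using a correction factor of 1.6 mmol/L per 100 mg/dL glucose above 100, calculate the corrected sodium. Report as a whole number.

141 mmol/L

Corrected Na = measured Na + 1.6 · (glucose − 100)/100
= 131 + 1.6 · (706 − 100)/100
= 131 + 9.7
= 140.7 mmol/L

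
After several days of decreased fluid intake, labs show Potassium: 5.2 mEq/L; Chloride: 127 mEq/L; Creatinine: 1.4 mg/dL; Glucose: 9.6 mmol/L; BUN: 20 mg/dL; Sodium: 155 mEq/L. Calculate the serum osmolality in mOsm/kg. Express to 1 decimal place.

Calculated osmolality = 2·Na + glucose + BUN/2.8
= 2·155 + 9.6 + 20/2.8
= 310 + 9.60 + 7.14
= 326.74 mOsm/kg

326.7 mOsm/kg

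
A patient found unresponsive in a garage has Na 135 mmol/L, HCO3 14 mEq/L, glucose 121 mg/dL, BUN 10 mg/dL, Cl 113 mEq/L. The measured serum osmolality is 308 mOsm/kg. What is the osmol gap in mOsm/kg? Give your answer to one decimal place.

27.7 mOsm/kg

Calculated osmolality = 2·Na + glucose/18 + BUN/2.8
= 2·135 + 121/18 + 10/2.8
= 270 + 6.72 + 3.57
= 280.29 mOsm/kg ≈ 280.3 mOsm/kg
Osmolar gap = measured − calculated = 308 − 280.3 = 27.7 mOsm/kg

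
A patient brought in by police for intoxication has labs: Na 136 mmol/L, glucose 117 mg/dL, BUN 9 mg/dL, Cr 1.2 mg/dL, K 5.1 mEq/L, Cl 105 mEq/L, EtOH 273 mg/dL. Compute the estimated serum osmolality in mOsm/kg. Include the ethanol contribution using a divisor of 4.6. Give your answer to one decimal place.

Calculated osmolality = 2·Na + glucose/18 + BUN/2.8 + ethanol/4.6
= 2·136 + 117/18 + 9/2.8 + 273/4.6
= 272 + 6.50 + 3.21 + 59.35
= 341.06 mOsm/kg

341.1 mOsm/kg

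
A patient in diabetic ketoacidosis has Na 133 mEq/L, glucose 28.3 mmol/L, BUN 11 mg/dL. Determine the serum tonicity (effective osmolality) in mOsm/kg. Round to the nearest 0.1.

Effective osmolality excludes urea (freely permeant across cell membranes):
2·Na + glucose
= 2·133 + 28.3
= 266 + 28.3
= 294.3 mOsm/kg

294.3 mOsm/kg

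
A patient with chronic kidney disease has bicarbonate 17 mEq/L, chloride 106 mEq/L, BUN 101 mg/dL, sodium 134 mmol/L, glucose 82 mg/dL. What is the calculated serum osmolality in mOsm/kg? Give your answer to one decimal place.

Calculated osmolality = 2·Na + glucose/18 + BUN/2.8
= 2·134 + 82/18 + 101/2.8
= 268 + 4.56 + 36.07
= 308.63 mOsm/kg

308.6 mOsm/kg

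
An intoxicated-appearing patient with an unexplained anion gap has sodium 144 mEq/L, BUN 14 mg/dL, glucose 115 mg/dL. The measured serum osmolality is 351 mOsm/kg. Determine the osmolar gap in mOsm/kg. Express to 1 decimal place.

51.6 mOsm/kg

Calculated osmolality = 2·Na + glucose/18 + BUN/2.8
= 2·144 + 115/18 + 14/2.8
= 288 + 6.39 + 5
= 299.39 mOsm/kg ≈ 299.4 mOsm/kg
Osmolar gap = measured − calculated = 351 − 299.4 = 51.6 mOsm/kg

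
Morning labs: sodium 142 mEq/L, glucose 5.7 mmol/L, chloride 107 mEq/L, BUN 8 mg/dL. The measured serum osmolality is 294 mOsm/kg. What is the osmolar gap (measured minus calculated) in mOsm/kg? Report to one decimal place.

Calculated osmolality = 2·Na + glucose + BUN/2.8
= 2·142 + 5.7 + 8/2.8
= 284 + 5.70 + 2.86
= 292.56 mOsm/kg ≈ 292.6 mOsm/kg
Osmolar gap = measured − calculated = 294 − 292.6 = 1.4 mOsm/kg

1.4 mOsm/kg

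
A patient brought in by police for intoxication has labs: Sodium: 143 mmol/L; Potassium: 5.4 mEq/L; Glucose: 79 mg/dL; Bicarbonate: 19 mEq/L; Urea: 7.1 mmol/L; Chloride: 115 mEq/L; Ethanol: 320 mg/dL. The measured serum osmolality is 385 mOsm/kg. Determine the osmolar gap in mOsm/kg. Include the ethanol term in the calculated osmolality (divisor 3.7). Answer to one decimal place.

Calculated osmolality = 2·Na + glucose/18 + urea + ethanol/3.7
= 2·143 + 79/18 + 7.1 + 320/3.7
= 286 + 4.39 + 7.10 + 86.49
= 383.98 mOsm/kg ≈ 384.0 mOsm/kg
Osmolar gap = measured − calculated = 385 − 384.0 = 1.0 mOsm/kg

1.0 mOsm/kg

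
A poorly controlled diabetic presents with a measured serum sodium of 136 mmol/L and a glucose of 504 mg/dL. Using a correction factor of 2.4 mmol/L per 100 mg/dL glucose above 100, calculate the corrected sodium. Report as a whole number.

146 mmol/L

Corrected Na = measured Na + 2.4 · (glucose − 100)/100
= 136 + 2.4 · (504 − 100)/100
= 136 + 9.7
= 145.7 mmol/L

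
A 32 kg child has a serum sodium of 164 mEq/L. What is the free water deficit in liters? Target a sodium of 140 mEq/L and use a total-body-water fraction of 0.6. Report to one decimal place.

3.3 L

TBW = 0.6 · 32 = 19.2 L
Free water deficit = TBW · (Na/140 − 1)
= 19.2 · (164/140 − 1)
= 19.2 · 0.1714
= 3.29 L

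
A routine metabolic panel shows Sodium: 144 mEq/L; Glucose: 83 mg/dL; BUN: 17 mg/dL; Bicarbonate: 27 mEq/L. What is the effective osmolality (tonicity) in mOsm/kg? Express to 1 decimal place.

Effective osmolality excludes urea (freely permeant across cell membranes):
2·Na + glucose/18
= 2·144 + 83/18
= 288 + 4.61
= 292.61 mOsm/kg

292.6 mOsm/kg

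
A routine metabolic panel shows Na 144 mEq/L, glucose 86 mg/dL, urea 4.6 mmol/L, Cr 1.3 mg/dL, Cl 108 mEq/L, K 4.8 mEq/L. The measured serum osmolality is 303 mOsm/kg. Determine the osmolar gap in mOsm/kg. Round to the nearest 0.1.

5.6 mOsm/kg

Calculated osmolality = 2·Na + glucose/18 + urea
= 2·144 + 86/18 + 4.6
= 288 + 4.78 + 4.60
= 297.38 mOsm/kg ≈ 297.4 mOsm/kg
Osmolar gap = measured − calculated = 303 − 297.4 = 5.6 mOsm/kg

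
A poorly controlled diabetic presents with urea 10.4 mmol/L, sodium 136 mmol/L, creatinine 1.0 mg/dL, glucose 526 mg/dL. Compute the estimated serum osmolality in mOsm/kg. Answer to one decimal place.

311.6 mOsm/kg

Calculated osmolality = 2·Na + glucose/18 + urea
= 2·136 + 526/18 + 10.4
= 272 + 29.22 + 10.40
= 311.62 mOsm/kg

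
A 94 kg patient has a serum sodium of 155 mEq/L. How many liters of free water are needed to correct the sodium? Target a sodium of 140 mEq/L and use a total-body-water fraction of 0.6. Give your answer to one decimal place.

TBW = 0.6 · 94 = 56.4 L
Free water deficit = TBW · (Na/140 − 1)
= 56.4 · (155/140 − 1)
= 56.4 · 0.1071
= 6.04 L

6.0 L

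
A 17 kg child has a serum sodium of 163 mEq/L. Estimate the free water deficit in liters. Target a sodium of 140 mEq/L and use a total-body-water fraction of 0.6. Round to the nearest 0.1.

1.7 L

TBW = 0.6 · 17 = 10.2 L
Free water deficit = TBW · (Na/140 − 1)
= 10.2 · (163/140 − 1)
= 10.2 · 0.1643
= 1.68 L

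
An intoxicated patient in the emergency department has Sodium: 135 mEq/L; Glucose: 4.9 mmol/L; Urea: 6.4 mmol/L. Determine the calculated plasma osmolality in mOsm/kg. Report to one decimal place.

Calculated osmolality = 2·Na + glucose + urea
= 2·135 + 4.9 + 6.4
= 270 + 4.90 + 6.40
= 281.3 mOsm/kg

281.3 mOsm/kg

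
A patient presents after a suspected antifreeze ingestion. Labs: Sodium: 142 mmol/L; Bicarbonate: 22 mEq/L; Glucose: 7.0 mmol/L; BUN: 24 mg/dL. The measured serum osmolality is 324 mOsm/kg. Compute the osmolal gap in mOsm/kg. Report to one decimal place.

Calculated osmolality = 2·Na + glucose + BUN/2.8
= 2·142 + 7 + 24/2.8
= 284 + 7 + 8.57
= 299.57 mOsm/kg ≈ 299.6 mOsm/kg
Osmolar gap = measured − calculated = 324 − 299.6 = 24.4 mOsm/kg

24.4 mOsm/kg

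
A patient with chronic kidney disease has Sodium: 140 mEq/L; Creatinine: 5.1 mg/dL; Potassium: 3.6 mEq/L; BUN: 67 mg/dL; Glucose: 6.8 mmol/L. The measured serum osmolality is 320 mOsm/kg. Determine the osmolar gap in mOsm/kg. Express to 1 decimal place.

9.3 mOsm/kg

Calculated osmolality = 2·Na + glucose + BUN/2.8
= 2·140 + 6.8 + 67/2.8
= 280 + 6.80 + 23.93
= 310.73 mOsm/kg ≈ 310.7 mOsm/kg
Osmolar gap = measured − calculated = 320 − 310.7 = 9.3 mOsm/kg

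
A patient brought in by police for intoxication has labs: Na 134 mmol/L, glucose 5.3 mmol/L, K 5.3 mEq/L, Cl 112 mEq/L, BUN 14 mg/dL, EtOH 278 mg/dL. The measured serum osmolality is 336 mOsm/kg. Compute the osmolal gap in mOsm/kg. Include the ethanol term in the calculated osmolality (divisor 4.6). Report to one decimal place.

-2.7 mOsm/kg

Calculated osmolality = 2·Na + glucose + BUN/2.8 + ethanol/4.6
= 2·134 + 5.3 + 14/2.8 + 278/4.6
= 268 + 5.30 + 5 + 60.43
= 338.73 mOsm/kg ≈ 338.7 mOsm/kg
Osmolar gap = measured − calculated = 336 − 338.7 = -2.7 mOsm/kg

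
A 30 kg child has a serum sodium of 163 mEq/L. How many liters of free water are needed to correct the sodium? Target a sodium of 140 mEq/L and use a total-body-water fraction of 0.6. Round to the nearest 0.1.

TBW = 0.6 · 30 = 18 L
Free water deficit = TBW · (Na/140 − 1)
= 18 · (163/140 − 1)
= 18 · 0.1643
= 2.96 L

3.0 L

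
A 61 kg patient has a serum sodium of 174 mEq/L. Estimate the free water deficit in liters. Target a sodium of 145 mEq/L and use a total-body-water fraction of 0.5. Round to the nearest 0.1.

6.1 L

TBW = 0.5 · 61 = 30.5 L
Free water deficit = TBW · (Na/145 − 1)
= 30.5 · (174/145 − 1)
= 30.5 · 0.2
= 6.1 L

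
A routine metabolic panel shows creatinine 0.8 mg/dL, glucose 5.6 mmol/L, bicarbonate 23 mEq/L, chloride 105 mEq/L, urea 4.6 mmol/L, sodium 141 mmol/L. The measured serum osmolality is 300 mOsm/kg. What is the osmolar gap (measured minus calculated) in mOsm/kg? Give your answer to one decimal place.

Calculated osmolality = 2·Na + glucose + urea
= 2·141 + 5.6 + 4.6
= 282 + 5.60 + 4.60
= 292.2 mOsm/kg ≈ 292.2 mOsm/kg
Osmolar gap = measured − calculated = 300 − 292.2 = 7.8 mOsm/kg

7.8 mOsm/kg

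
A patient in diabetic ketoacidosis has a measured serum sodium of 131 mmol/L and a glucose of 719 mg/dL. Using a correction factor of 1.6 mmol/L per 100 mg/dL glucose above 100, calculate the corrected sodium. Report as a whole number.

Corrected Na = measured Na + 1.6 · (glucose − 100)/100
= 131 + 1.6 · (719 − 100)/100
= 131 + 9.9
= 140.9 mmol/L

141 mmol/L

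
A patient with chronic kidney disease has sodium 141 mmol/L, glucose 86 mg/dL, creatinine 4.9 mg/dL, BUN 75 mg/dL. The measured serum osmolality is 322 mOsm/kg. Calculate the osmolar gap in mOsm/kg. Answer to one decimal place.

Calculated osmolality = 2·Na + glucose/18 + BUN/2.8
= 2·141 + 86/18 + 75/2.8
= 282 + 4.78 + 26.79
= 313.57 mOsm/kg ≈ 313.6 mOsm/kg
Osmolar gap = measured − calculated = 322 − 313.6 = 8.4 mOsm/kg

8.4 mOsm/kg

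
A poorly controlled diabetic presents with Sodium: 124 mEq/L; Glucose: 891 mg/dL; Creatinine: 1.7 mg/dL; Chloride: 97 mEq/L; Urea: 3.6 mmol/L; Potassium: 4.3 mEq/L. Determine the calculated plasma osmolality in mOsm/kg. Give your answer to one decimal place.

Calculated osmolality = 2·Na + glucose/18 + urea
= 2·124 + 891/18 + 3.6
= 248 + 49.50 + 3.60
= 301.1 mOsm/kg

301.1 mOsm/kg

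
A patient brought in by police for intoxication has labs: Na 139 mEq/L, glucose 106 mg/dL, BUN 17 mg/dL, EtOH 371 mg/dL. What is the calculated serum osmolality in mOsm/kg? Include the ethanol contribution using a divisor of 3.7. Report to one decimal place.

390.2 mOsm/kg

Calculated osmolality = 2·Na + glucose/18 + BUN/2.8 + ethanol/3.7
= 2·139 + 106/18 + 17/2.8 + 371/3.7
= 278 + 5.89 + 6.07 + 100.27
= 390.23 mOsm/kg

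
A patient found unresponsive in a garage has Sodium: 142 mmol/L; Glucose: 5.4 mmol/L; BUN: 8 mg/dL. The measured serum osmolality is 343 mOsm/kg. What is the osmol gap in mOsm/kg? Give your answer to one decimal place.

Calculated osmolality = 2·Na + glucose + BUN/2.8
= 2·142 + 5.4 + 8/2.8
= 284 + 5.40 + 2.86
= 292.26 mOsm/kg ≈ 292.3 mOsm/kg
Osmolar gap = measured − calculated = 343 − 292.3 = 50.7 mOsm/kg

50.7 mOsm/kg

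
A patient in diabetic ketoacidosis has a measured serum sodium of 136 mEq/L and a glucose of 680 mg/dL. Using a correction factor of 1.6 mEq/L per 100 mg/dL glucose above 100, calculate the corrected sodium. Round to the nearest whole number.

Corrected Na = measured Na + 1.6 · (glucose − 100)/100
= 136 + 1.6 · (680 − 100)/100
= 136 + 9.3
= 145.3 mEq/L

145 mEq/L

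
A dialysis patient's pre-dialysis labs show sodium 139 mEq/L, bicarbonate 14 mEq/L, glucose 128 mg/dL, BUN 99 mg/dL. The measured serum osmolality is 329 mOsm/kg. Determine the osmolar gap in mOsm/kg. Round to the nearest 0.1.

Calculated osmolality = 2·Na + glucose/18 + BUN/2.8
= 2·139 + 128/18 + 99/2.8
= 278 + 7.11 + 35.36
= 320.47 mOsm/kg ≈ 320.5 mOsm/kg
Osmolar gap = measured − calculated = 329 − 320.5 = 8.5 mOsm/kg

8.5 mOsm/kg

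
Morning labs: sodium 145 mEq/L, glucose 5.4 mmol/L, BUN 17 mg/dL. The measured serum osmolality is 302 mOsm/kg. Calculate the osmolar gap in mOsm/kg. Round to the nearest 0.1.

0.5 mOsm/kg

Calculated osmolality = 2·Na + glucose + BUN/2.8
= 2·145 + 5.4 + 17/2.8
= 290 + 5.40 + 6.07
= 301.47 mOsm/kg ≈ 301.5 mOsm/kg
Osmolar gap = measured − calculated = 302 − 301.5 = 0.5 mOsm/kg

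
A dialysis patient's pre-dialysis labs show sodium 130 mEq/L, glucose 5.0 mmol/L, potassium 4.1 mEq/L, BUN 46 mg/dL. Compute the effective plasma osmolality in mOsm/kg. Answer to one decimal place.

Effective osmolality excludes urea (freely permeant across cell membranes):
2·Na + glucose
= 2·130 + 5
= 260 + 5
= 265 mOsm/kg

265.0 mOsm/kg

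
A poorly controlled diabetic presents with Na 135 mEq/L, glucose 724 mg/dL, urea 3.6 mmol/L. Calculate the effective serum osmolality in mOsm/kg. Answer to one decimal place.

Effective osmolality excludes urea (freely permeant across cell membranes):
2·Na + glucose/18
= 2·135 + 724/18
= 270 + 40.22
= 310.22 mOsm/kg

310.2 mOsm/kg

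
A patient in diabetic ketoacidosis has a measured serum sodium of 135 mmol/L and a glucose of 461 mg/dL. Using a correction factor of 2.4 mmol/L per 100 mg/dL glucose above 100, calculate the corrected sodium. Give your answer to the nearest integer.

144 mmol/L

Corrected Na = measured Na + 2.4 · (glucose − 100)/100
= 135 + 2.4 · (461 − 100)/100
= 135 + 8.7
= 143.7 mmol/L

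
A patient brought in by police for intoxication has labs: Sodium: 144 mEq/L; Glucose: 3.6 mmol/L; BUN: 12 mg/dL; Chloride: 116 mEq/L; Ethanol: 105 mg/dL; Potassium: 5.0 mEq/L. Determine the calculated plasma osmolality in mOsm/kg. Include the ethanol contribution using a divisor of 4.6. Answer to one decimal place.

318.7 mOsm/kg

Calculated osmolality = 2·Na + glucose + BUN/2.8 + ethanol/4.6
= 2·144 + 3.6 + 12/2.8 + 105/4.6
= 288 + 3.60 + 4.29 + 22.83
= 318.72 mOsm/kg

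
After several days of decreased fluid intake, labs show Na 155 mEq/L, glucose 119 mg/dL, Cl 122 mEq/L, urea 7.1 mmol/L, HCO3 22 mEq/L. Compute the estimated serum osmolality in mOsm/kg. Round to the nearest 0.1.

Calculated osmolality = 2·Na + glucose/18 + urea
= 2·155 + 119/18 + 7.1
= 310 + 6.61 + 7.10
= 323.71 mOsm/kg

323.7 mOsm/kg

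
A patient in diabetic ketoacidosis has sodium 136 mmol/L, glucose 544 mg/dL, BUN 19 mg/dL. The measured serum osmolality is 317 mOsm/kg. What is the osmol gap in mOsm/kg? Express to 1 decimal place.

8.0 mOsm/kg

Calculated osmolality = 2·Na + glucose/18 + BUN/2.8
= 2·136 + 544/18 + 19/2.8
= 272 + 30.22 + 6.79
= 309.01 mOsm/kg ≈ 309.0 mOsm/kg
Osmolar gap = measured − calculated = 317 − 309.0 = 8.0 mOsm/kg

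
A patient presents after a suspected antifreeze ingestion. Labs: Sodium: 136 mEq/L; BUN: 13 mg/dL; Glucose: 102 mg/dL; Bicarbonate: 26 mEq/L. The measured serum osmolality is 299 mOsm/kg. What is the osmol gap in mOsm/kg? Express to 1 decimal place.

16.7 mOsm/kg

Calculated osmolality = 2·Na + glucose/18 + BUN/2.8
= 2·136 + 102/18 + 13/2.8
= 272 + 5.67 + 4.64
= 282.31 mOsm/kg ≈ 282.3 mOsm/kg
Osmolar gap = measured − calculated = 299 − 282.3 = 16.7 mOsm/kg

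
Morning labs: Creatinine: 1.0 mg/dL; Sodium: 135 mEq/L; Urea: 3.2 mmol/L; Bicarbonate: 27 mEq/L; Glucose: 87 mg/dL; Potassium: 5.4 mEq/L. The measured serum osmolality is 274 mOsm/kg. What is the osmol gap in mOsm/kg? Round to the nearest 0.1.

Calculated osmolality = 2·Na + glucose/18 + urea
= 2·135 + 87/18 + 3.2
= 270 + 4.83 + 3.20
= 278.03 mOsm/kg ≈ 278.0 mOsm/kg
Osmolar gap = measured − calculated = 274 − 278.0 = -4.0 mOsm/kg

-4.0 mOsm/kg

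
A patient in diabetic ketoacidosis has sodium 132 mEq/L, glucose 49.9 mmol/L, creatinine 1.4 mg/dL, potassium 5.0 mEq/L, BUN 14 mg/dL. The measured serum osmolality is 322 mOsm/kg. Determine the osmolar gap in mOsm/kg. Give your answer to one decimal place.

3.1 mOsm/kg

Calculated osmolality = 2·Na + glucose + BUN/2.8
= 2·132 + 49.9 + 14/2.8
= 264 + 49.90 + 5
= 318.9 mOsm/kg ≈ 318.9 mOsm/kg
Osmolar gap = measured − calculated = 322 − 318.9 = 3.1 mOsm/kg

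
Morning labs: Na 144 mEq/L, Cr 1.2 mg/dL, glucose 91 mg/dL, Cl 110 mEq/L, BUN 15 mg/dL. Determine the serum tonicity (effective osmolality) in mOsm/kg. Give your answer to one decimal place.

293.1 mOsm/kg

Effective osmolality excludes urea (freely permeant across cell membranes):
2·Na + glucose/18
= 2·144 + 91/18
= 288 + 5.06
= 293.06 mOsm/kg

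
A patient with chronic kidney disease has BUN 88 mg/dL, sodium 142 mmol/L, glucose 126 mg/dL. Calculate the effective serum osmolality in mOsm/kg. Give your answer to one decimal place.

291.0 mOsm/kg

Effective osmolality excludes urea (freely permeant across cell membranes):
2·Na + glucose/18
= 2·142 + 126/18
= 284 + 7
= 291 mOsm/kg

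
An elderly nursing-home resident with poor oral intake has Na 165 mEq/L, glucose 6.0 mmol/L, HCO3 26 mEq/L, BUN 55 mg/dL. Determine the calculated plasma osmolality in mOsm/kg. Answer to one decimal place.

355.6 mOsm/kg

Calculated osmolality = 2·Na + glucose + BUN/2.8
= 2·165 + 6 + 55/2.8
= 330 + 6 + 19.64
= 355.64 mOsm/kg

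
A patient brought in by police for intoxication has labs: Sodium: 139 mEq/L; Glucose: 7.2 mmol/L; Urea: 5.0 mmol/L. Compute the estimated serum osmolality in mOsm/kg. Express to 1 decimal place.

290.2 mOsm/kg

Calculated osmolality = 2·Na + glucose + urea
= 2·139 + 7.2 + 5
= 278 + 7.20 + 5
= 290.2 mOsm/kg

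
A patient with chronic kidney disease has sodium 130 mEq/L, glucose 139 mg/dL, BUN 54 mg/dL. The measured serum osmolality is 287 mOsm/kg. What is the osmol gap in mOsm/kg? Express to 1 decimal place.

0.0 mOsm/kg

Calculated osmolality = 2·Na + glucose/18 + BUN/2.8
= 2·130 + 139/18 + 54/2.8
= 260 + 7.72 + 19.29
= 287.01 mOsm/kg ≈ 287.0 mOsm/kg
Osmolar gap = measured − calculated = 287 − 287.0 = 0.0 mOsm/kg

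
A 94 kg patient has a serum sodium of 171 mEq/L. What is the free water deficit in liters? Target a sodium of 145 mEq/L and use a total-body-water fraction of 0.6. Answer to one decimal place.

TBW = 0.6 · 94 = 56.4 L
Free water deficit = TBW · (Na/145 − 1)
= 56.4 · (171/145 − 1)
= 56.4 · 0.1793
= 10.11 L

10.1 L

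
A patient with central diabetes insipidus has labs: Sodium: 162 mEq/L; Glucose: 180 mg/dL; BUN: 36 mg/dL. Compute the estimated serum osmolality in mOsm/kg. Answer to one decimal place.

346.9 mOsm/kg

Calculated osmolality = 2·Na + glucose/18 + BUN/2.8
= 2·162 + 180/18 + 36/2.8
= 324 + 10 + 12.86
= 346.86 mOsm/kg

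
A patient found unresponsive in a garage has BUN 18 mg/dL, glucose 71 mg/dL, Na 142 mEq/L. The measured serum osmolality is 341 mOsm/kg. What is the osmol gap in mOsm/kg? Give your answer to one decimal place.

46.6 mOsm/kg

Calculated osmolality = 2·Na + glucose/18 + BUN/2.8
= 2·142 + 71/18 + 18/2.8
= 284 + 3.94 + 6.43
= 294.37 mOsm/kg ≈ 294.4 mOsm/kg
Osmolar gap = measured − calculated = 341 − 294.4 = 46.6 mOsm/kg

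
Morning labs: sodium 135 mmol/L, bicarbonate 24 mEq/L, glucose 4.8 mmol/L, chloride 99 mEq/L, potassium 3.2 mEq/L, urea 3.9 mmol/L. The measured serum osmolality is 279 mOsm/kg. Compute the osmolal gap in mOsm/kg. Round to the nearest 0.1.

0.3 mOsm/kg

Calculated osmolality = 2·Na + glucose + urea
= 2·135 + 4.8 + 3.9
= 270 + 4.80 + 3.90
= 278.7 mOsm/kg ≈ 278.7 mOsm/kg
Osmolar gap = measured − calculated = 279 − 278.7 = 0.3 mOsm/kg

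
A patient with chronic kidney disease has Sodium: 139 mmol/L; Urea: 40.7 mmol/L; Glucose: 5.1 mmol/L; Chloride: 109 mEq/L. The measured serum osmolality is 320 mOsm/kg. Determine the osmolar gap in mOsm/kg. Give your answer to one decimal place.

Calculated osmolality = 2·Na + glucose + urea
= 2·139 + 5.1 + 40.7
= 278 + 5.10 + 40.70
= 323.8 mOsm/kg ≈ 323.8 mOsm/kg
Osmolar gap = measured − calculated = 320 − 323.8 = -3.8 mOsm/kg

-3.8 mOsm/kg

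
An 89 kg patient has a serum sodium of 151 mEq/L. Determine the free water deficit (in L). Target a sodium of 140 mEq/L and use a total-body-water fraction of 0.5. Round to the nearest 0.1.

TBW = 0.5 · 89 = 44.5 L
Free water deficit = TBW · (Na/140 − 1)
= 44.5 · (151/140 − 1)
= 44.5 · 0.0786
= 3.5 L

3.5 L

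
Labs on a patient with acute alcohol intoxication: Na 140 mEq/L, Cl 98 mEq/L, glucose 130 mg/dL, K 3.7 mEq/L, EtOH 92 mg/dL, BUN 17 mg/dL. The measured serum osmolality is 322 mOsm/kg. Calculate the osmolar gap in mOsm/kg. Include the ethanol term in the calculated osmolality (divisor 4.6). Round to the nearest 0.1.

8.7 mOsm/kg

Calculated osmolality = 2·Na + glucose/18 + BUN/2.8 + ethanol/4.6
= 2·140 + 130/18 + 17/2.8 + 92/4.6
= 280 + 7.22 + 6.07 + 20
= 313.29 mOsm/kg ≈ 313.3 mOsm/kg
Osmolar gap = measured − calculated = 322 − 313.3 = 8.7 mOsm/kg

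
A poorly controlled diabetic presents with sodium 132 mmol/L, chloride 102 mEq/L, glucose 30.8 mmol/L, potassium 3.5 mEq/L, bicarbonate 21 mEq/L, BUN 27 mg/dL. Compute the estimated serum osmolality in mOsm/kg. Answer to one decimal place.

304.4 mOsm/kg

Calculated osmolality = 2·Na + glucose + BUN/2.8
= 2·132 + 30.8 + 27/2.8
= 264 + 30.80 + 9.64
= 304.44 mOsm/kg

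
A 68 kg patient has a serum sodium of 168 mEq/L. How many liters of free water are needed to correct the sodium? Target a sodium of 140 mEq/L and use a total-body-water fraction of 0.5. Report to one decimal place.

TBW = 0.5 · 68 = 34 L
Free water deficit = TBW · (Na/140 − 1)
= 34 · (168/140 − 1)
= 34 · 0.2
= 6.8 L

6.8 L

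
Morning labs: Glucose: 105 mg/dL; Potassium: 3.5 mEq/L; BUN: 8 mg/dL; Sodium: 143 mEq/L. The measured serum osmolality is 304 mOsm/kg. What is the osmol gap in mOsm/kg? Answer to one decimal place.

Calculated osmolality = 2·Na + glucose/18 + BUN/2.8
= 2·143 + 105/18 + 8/2.8
= 286 + 5.83 + 2.86
= 294.69 mOsm/kg ≈ 294.7 mOsm/kg
Osmolar gap = measured − calculated = 304 − 294.7 = 9.3 mOsm/kg

9.3 mOsm/kg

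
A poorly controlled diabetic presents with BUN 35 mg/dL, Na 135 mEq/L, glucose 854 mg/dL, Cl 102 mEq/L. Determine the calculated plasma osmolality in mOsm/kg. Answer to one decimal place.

329.9 mOsm/kg

Calculated osmolality = 2·Na + glucose/18 + BUN/2.8
= 2·135 + 854/18 + 35/2.8
= 270 + 47.44 + 12.50
= 329.94 mOsm/kg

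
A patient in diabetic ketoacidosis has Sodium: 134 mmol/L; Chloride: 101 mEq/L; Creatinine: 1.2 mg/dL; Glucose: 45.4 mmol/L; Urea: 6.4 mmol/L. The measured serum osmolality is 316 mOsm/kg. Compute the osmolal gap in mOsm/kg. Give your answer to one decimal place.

-3.8 mOsm/kg

Calculated osmolality = 2·Na + glucose + urea
= 2·134 + 45.4 + 6.4
= 268 + 45.40 + 6.40
= 319.8 mOsm/kg ≈ 319.8 mOsm/kg
Osmolar gap = measured − calculated = 316 − 319.8 = -3.8 mOsm/kg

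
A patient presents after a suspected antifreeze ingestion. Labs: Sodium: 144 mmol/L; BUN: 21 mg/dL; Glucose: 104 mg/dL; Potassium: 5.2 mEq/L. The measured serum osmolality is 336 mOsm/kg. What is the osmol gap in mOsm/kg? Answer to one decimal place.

34.7 mOsm/kg

Calculated osmolality = 2·Na + glucose/18 + BUN/2.8
= 2·144 + 104/18 + 21/2.8
= 288 + 5.78 + 7.50
= 301.28 mOsm/kg ≈ 301.3 mOsm/kg
Osmolar gap = measured − calculated = 336 − 301.3 = 34.7 mOsm/kg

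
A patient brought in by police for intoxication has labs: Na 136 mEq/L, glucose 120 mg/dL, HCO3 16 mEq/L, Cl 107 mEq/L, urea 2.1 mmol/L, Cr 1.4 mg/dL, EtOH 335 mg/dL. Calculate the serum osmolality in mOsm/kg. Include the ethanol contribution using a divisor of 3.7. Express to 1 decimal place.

Calculated osmolality = 2·Na + glucose/18 + urea + ethanol/3.7
= 2·136 + 120/18 + 2.1 + 335/3.7
= 272 + 6.67 + 2.10 + 90.54
= 371.31 mOsm/kg

371.3 mOsm/kg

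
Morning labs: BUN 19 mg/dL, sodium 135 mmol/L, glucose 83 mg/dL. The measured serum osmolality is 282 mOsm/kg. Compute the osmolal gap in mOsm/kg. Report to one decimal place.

0.6 mOsm/kg

Calculated osmolality = 2·Na + glucose/18 + BUN/2.8
= 2·135 + 83/18 + 19/2.8
= 270 + 4.61 + 6.79
= 281.4 mOsm/kg ≈ 281.4 mOsm/kg
Osmolar gap = measured − calculated = 282 − 281.4 = 0.6 mOsm/kg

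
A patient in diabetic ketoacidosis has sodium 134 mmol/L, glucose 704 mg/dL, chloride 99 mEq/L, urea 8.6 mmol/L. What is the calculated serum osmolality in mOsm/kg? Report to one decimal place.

315.7 mOsm/kg

Calculated osmolality = 2·Na + glucose/18 + urea
= 2·134 + 704/18 + 8.6
= 268 + 39.11 + 8.60
= 315.71 mOsm/kg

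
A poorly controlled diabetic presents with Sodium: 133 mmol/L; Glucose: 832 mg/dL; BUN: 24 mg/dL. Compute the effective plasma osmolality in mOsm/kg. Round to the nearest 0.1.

312.2 mOsm/kg

Effective osmolality excludes urea (freely permeant across cell membranes):
2·Na + glucose/18
= 2·133 + 832/18
= 266 + 46.22
= 312.22 mOsm/kg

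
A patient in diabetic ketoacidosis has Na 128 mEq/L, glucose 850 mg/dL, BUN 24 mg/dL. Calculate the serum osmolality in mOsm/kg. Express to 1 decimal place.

311.8 mOsm/kg

Calculated osmolality = 2·Na + glucose/18 + BUN/2.8
= 2·128 + 850/18 + 24/2.8
= 256 + 47.22 + 8.57
= 311.79 mOsm/kg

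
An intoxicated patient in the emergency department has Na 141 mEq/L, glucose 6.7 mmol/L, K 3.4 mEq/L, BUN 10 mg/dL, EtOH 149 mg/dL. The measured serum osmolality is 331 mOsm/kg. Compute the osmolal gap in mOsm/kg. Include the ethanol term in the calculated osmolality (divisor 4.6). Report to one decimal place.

Calculated osmolality = 2·Na + glucose + BUN/2.8 + ethanol/4.6
= 2·141 + 6.7 + 10/2.8 + 149/4.6
= 282 + 6.70 + 3.57 + 32.39
= 324.66 mOsm/kg ≈ 324.7 mOsm/kg
Osmolar gap = measured − calculated = 331 − 324.7 = 6.3 mOsm/kg

6.3 mOsm/kg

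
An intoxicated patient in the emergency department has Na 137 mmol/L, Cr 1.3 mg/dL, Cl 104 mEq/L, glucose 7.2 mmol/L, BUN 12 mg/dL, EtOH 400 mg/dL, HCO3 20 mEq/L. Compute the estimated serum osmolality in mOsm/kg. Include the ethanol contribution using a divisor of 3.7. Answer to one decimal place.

393.6 mOsm/kg

Calculated osmolality = 2·Na + glucose + BUN/2.8 + ethanol/3.7
= 2·137 + 7.2 + 12/2.8 + 400/3.7
= 274 + 7.20 + 4.29 + 108.11
= 393.6 mOsm/kg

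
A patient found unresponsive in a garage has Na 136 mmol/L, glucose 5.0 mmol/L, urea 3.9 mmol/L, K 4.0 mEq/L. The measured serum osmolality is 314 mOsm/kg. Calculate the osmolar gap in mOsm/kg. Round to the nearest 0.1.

Calculated osmolality = 2·Na + glucose + urea
= 2·136 + 5 + 3.9
= 272 + 5 + 3.90
= 280.9 mOsm/kg ≈ 280.9 mOsm/kg
Osmolar gap = measured − calculated = 314 − 280.9 = 33.1 mOsm/kg

33.1 mOsm/kg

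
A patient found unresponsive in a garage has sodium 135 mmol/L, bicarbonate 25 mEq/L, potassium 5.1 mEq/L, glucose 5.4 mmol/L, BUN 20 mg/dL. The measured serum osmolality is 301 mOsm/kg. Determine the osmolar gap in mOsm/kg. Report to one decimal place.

18.5 mOsm/kg

Calculated osmolality = 2·Na + glucose + BUN/2.8
= 2·135 + 5.4 + 20/2.8
= 270 + 5.40 + 7.14
= 282.54 mOsm/kg ≈ 282.5 mOsm/kg
Osmolar gap = measured − calculated = 301 − 282.5 = 18.5 mOsm/kg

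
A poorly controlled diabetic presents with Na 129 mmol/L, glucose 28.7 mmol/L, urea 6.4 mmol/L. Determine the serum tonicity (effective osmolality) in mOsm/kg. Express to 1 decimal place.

Effective osmolality excludes urea (freely permeant across cell membranes):
2·Na + glucose
= 2·129 + 28.7
= 258 + 28.7
= 286.7 mOsm/kg

286.7 mOsm/kg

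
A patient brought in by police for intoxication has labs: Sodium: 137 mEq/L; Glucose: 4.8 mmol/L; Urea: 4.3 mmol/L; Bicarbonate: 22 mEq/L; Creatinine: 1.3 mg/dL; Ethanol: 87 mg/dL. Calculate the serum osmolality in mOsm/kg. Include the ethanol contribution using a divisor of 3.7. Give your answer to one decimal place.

306.6 mOsm/kg

Calculated osmolality = 2·Na + glucose + urea + ethanol/3.7
= 2·137 + 4.8 + 4.3 + 87/3.7
= 274 + 4.80 + 4.30 + 23.51
= 306.61 mOsm/kg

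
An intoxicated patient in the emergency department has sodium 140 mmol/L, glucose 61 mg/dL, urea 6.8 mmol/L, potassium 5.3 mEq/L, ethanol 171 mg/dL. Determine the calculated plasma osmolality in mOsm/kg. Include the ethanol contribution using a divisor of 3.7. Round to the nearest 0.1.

Calculated osmolality = 2·Na + glucose/18 + urea + ethanol/3.7
= 2·140 + 61/18 + 6.8 + 171/3.7
= 280 + 3.39 + 6.80 + 46.22
= 336.41 mOsm/kg

336.4 mOsm/kg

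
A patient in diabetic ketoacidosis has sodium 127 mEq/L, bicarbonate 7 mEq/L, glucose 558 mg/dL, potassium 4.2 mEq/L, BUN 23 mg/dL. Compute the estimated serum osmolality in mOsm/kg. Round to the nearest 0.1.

Calculated osmolality = 2·Na + glucose/18 + BUN/2.8
= 2·127 + 558/18 + 23/2.8
= 254 + 31 + 8.21
= 293.21 mOsm/kg

293.2 mOsm/kg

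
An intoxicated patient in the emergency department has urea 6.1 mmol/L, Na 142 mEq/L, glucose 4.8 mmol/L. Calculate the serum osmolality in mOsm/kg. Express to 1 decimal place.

Calculated osmolality = 2·Na + glucose + urea
= 2·142 + 4.8 + 6.1
= 284 + 4.80 + 6.10
= 294.9 mOsm/kg

294.9 mOsm/kg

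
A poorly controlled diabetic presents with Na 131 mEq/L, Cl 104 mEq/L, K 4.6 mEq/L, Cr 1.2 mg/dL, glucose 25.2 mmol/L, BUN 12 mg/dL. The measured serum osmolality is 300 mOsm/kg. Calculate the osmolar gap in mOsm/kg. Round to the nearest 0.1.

8.5 mOsm/kg

Calculated osmolality = 2·Na + glucose + BUN/2.8
= 2·131 + 25.2 + 12/2.8
= 262 + 25.20 + 4.29
= 291.49 mOsm/kg ≈ 291.5 mOsm/kg
Osmolar gap = measured − calculated = 300 − 291.5 = 8.5 mOsm/kg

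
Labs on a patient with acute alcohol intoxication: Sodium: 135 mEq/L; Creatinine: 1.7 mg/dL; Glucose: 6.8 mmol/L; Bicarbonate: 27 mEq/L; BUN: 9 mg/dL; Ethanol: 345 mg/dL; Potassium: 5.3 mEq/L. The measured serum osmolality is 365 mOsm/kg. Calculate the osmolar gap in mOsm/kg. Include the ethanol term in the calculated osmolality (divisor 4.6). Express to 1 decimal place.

10.0 mOsm/kg

Calculated osmolality = 2·Na + glucose + BUN/2.8 + ethanol/4.6
= 2·135 + 6.8 + 9/2.8 + 345/4.6
= 270 + 6.80 + 3.21 + 75
= 355.01 mOsm/kg ≈ 355.0 mOsm/kg
Osmolar gap = measured − calculated = 365 − 355.0 = 10.0 mOsm/kg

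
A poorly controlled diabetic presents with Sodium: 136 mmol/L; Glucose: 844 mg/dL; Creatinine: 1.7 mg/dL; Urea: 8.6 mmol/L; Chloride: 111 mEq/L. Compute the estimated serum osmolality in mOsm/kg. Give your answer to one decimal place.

Calculated osmolality = 2·Na + glucose/18 + urea
= 2·136 + 844/18 + 8.6
= 272 + 46.89 + 8.60
= 327.49 mOsm/kg

327.5 mOsm/kg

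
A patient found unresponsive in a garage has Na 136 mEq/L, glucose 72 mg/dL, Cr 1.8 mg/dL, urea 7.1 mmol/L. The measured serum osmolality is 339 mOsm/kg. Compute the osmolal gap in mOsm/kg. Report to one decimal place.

Calculated osmolality = 2·Na + glucose/18 + urea
= 2·136 + 72/18 + 7.1
= 272 + 4 + 7.10
= 283.1 mOsm/kg ≈ 283.1 mOsm/kg
Osmolar gap = measured − calculated = 339 − 283.1 = 55.9 mOsm/kg

55.9 mOsm/kg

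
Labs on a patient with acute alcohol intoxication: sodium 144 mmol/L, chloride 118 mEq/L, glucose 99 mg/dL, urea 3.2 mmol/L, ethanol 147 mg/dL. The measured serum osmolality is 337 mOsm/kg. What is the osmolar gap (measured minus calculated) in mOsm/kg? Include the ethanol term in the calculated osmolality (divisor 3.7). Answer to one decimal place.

0.6 mOsm/kg

Calculated osmolality = 2·Na + glucose/18 + urea + ethanol/3.7
= 2·144 + 99/18 + 3.2 + 147/3.7
= 288 + 5.50 + 3.20 + 39.73
= 336.43 mOsm/kg ≈ 336.4 mOsm/kg
Osmolar gap = measured − calculated = 337 − 336.4 = 0.6 mOsm/kg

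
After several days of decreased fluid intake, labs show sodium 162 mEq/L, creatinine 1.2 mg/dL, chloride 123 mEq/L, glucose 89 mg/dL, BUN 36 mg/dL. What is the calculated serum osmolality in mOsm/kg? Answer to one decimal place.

Calculated osmolality = 2·Na + glucose/18 + BUN/2.8
= 2·162 + 89/18 + 36/2.8
= 324 + 4.94 + 12.86
= 341.8 mOsm/kg

341.8 mOsm/kg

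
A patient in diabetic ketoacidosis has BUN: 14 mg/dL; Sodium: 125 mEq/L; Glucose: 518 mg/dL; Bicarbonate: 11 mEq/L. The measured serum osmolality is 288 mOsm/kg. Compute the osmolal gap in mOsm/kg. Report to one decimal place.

Calculated osmolality = 2·Na + glucose/18 + BUN/2.8
= 2·125 + 518/18 + 14/2.8
= 250 + 28.78 + 5
= 283.78 mOsm/kg ≈ 283.8 mOsm/kg
Osmolar gap = measured − calculated = 288 − 283.8 = 4.2 mOsm/kg

4.2 mOsm/kg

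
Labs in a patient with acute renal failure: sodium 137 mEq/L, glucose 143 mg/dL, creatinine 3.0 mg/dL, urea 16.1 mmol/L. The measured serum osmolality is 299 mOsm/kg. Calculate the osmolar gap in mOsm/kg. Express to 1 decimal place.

Calculated osmolality = 2·Na + glucose/18 + urea
= 2·137 + 143/18 + 16.1
= 274 + 7.94 + 16.10
= 298.04 mOsm/kg ≈ 298.0 mOsm/kg
Osmolar gap = measured − calculated = 299 − 298.0 = 1.0 mOsm/kg

1.0 mOsm/kg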